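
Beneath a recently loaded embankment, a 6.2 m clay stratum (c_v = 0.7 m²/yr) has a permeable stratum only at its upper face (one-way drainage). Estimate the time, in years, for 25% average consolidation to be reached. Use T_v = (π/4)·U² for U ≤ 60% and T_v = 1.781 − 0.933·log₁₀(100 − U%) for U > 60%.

t ≈ 2.7 years

Drainage path length: H_d = H = 6.2 m (single drainage).
U ≤ 60%: T_v = (π/4)·U² = (π/4)×0.25² = 0.049087.
t = T_v·H_d²/c_v = 0.049087×6.2²/0.7 = 2.696 years.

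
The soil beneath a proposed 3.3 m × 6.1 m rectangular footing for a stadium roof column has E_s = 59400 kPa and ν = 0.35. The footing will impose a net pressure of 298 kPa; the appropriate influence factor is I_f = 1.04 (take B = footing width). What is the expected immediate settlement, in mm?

Immediate (elastic) settlement: S_e = q·B·(1−ν²)/E_s · I_f.
S_e = 298 × 3.3 × (1 − 0.35²) / 59400 × 1.04
    = 298 × 3.3 × 0.8775 / 59400 × 1.04
    = 0.01511 m = 15.11 mm

S_e ≈ 15.1 mm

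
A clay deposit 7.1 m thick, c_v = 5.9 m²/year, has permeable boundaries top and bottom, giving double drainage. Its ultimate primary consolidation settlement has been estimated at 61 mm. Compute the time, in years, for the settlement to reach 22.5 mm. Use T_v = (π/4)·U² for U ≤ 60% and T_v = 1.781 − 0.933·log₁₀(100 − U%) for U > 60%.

Drainage path length: H_d = H/2 = 3.55 m (double drainage).
U = S(t)/S_ult = 22.5/61 = 0.3689.
U ≤ 60%: T_v = (π/4)·U² = (π/4)×0.36885² = 0.10686.
t = T_v·H_d²/c_v = 0.10686×3.55²/5.9 = 0.2283 years.

t ≈ 0.228 years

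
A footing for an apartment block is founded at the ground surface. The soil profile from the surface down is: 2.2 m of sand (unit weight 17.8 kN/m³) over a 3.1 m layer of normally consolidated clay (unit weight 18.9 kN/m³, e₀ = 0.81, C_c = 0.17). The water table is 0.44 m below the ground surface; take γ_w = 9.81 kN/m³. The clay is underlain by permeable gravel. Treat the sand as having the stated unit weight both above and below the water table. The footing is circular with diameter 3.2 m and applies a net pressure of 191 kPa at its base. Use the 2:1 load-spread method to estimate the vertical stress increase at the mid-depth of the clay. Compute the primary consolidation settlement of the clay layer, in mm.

S_c ≈ 95.3 mm

Mid-depth of clay below the ground surface: z = 2.2 + 3.1/2 = 3.75 m.
Total vertical stress at mid-clay: σ_v = 17.8×2.2 + 18.9×1.55 = 68.455 kPa.
Pore pressure: u = 9.81×(3.75 − 0.44) = 32.471 kPa.
Initial effective stress: σ'_0 = σ_v − u = 68.455 − 32.471 = 35.984 kPa.
Stress increase at mid-clay by the 2:1 spreading method:
Δσ ≈ qD²/(D+z)² = 191×3.2²/(3.2+3.75)² = 40.491 kPa
Final effective stress: σ'_f = σ'_0 + Δσ = 35.984 + 40.491 = 76.475 kPa.
Normally consolidated clay, so the full stress increment lies on the virgin compression line:
S_c = C_c·H/(1+e₀)·log₁₀(σ'_f/σ'_0) = 0.17×3.1/(1+0.81)×log₁₀(76.475/35.984)
    = 0.29116 × 0.32741 = 0.09533 m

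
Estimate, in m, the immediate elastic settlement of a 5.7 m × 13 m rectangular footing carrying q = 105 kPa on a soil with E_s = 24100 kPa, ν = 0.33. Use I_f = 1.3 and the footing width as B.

S_e ≈ 0.0288 m

Immediate (elastic) settlement: S_e = q·B·(1−ν²)/E_s · I_f.
S_e = 105 × 5.7 × (1 − 0.33²) / 24100 × 1.3
    = 105 × 5.7 × 0.8911 / 24100 × 1.3
    = 0.02877 m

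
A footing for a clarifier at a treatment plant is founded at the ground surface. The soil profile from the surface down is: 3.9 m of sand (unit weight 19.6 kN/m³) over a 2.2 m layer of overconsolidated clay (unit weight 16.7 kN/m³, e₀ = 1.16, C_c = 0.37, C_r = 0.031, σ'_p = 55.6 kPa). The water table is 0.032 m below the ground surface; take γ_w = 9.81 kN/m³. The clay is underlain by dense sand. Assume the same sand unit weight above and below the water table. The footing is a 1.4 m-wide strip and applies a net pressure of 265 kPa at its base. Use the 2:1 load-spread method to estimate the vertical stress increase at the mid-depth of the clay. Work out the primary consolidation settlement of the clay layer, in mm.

S_c ≈ 105 mm

Mid-depth of clay below the ground surface: z = 3.9 + 2.2/2 = 5 m.
Total vertical stress at mid-clay: σ_v = 19.6×3.9 + 16.7×1.1 = 94.81 kPa.
Pore pressure: u = 9.81×(5 − 0.032) = 48.736 kPa.
Initial effective stress: σ'_0 = σ_v − u = 94.81 − 48.736 = 46.074 kPa.
Stress increase at mid-clay by the 2:1 spreading method:
Δσ = qB/(B+z) = 265×1.4/(1.4+5) = 57.969 kPa
Final effective stress: σ'_f = 46.074 + 57.969 = 104.04 kPa.
σ'_f = 104.04 > σ'_p = 55.6 kPa, so the stress path crosses the preconsolidation pressure — recompression up to σ'_p, then virgin compression beyond:
S_c = H/(1+e₀)·[C_r·log₁₀(σ'_p/σ'_0) + C_c·log₁₀(σ'_f/σ'_p)]
    = 2.2/2.16 × [0.031×log₁₀(55.6/46.074) + 0.37×log₁₀(104.04/55.6)]
    = 1.0185 × [0.0025302 + 0.10069] = 0.1051 m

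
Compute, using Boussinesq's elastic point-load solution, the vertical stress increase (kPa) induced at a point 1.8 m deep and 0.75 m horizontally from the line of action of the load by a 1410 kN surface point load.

Boussinesq vertical stress below a point load on an elastic half-space:
Δσ_z = 3P/(2πz²) · [1 + (r/z)²]^(−5/2)
r/z = 0.75/1.8 = 0.41667; [1+(r/z)²]^(−5/2) = 0.67018.
Δσ_z = 3×1410/(2π×1.8²) × 0.67018 = 207.79 × 0.67018 = 139.3 kPa

Δσ_z ≈ 139 kPa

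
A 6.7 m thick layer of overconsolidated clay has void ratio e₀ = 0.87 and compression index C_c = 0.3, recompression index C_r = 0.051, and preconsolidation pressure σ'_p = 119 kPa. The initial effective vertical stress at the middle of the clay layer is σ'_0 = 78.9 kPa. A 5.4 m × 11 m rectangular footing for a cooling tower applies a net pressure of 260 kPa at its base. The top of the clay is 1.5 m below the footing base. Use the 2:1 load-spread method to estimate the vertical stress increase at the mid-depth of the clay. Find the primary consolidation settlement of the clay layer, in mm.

S_c ≈ 210 mm

Mid-depth of clay below the footing base: z = 1.5 + 6.7/2 = 4.85 m.
Stress increase at mid-clay by the 2:1 spreading method:
Δσ = qBL/((B+z)(L+z)) = 260×5.4×11/((5.4+4.85)(11+4.85)) = 95.062 kPa
Final effective stress: σ'_f = 78.9 + 95.062 = 173.96 kPa.
σ'_f = 173.96 > σ'_p = 119 kPa, so the stress path crosses the preconsolidation pressure — recompression up to σ'_p, then virgin compression beyond:
S_c = H/(1+e₀)·[C_r·log₁₀(σ'_p/σ'_0) + C_c·log₁₀(σ'_f/σ'_p)]
    = 6.7/1.87 × [0.051×log₁₀(119/78.9) + 0.3×log₁₀(173.96/119)]
    = 3.5829 × [0.009102 + 0.049471] = 0.2099 m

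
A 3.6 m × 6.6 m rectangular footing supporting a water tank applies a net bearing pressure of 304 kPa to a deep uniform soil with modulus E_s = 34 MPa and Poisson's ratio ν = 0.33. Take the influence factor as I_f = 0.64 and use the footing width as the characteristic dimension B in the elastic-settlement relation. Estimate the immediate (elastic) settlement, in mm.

S_e ≈ 18.4 mm

Immediate (elastic) settlement: S_e = q·B·(1−ν²)/E_s · I_f.
E_s = 34 MPa = 34000 kPa.
S_e = 304 × 3.6 × (1 − 0.33²) / 34000 × 0.64
    = 304 × 3.6 × 0.8911 / 34000 × 0.64
    = 0.01836 m = 18.36 mm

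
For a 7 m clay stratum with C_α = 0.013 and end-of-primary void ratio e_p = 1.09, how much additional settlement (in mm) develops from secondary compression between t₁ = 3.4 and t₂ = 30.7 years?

Secondary compression: S_s = C_α·H/(1+e_p)·log₁₀(t₂/t₁)
S_s = 0.013×7/(1+1.09)×log₁₀(30.7/3.4)
    = 0.04354 × 0.9557 = 0.04161 m

S_s ≈ 41.6 mm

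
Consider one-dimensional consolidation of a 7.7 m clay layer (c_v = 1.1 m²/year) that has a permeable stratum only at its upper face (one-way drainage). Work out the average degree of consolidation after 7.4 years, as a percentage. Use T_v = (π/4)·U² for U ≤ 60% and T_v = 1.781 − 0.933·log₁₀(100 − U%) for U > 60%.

U ≈ 41.8 %

Drainage path length: H_d = H = 7.7 m (single drainage).
T_v = c_v·t/H_d² = 1.1×7.4/7.7² = 0.13729.
T_v = 0.13729 corresponds to the U ≤ 60% branch:
U = √(4T_v/π) = 0.4181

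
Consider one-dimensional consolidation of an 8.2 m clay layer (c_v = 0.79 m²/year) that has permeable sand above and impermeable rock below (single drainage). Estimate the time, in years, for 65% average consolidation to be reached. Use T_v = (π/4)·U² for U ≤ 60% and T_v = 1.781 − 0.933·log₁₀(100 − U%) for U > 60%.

t ≈ 29 years

Drainage path length: H_d = H = 8.2 m (single drainage).
U > 60%: T_v = 1.781 − 0.933·log₁₀(100 − 65) = 0.34038.
t = T_v·H_d²/c_v = 0.34038×8.2²/0.79 = 28.97 years.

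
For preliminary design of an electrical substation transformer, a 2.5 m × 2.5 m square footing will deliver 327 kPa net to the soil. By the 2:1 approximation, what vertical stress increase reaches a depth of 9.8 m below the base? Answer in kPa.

Δσ_z ≈ 13.5 kPa

By the 2:1 method the load spreads at 1 horizontal : 2 vertical, so at depth z the loaded area has grown by z in each plan dimension:
Δσ = qBL/((B+z)(L+z)) = 327×2.5×2.5/((2.5+9.8)(2.5+9.8)) = 13.509 kPa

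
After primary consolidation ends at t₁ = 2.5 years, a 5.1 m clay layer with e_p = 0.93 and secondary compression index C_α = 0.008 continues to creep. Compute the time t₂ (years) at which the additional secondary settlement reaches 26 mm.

t₂ ≈ 42.4 years

S_s = C_α·H/(1+e_p)·log₁₀(t₂/t₁) ⇒ log₁₀(t₂/t₁) = S_s·(1+e_p)/(C_α·H).
log₁₀(t₂/t₁) = 0.026 × (1+0.93) / (0.008×5.1) = 1.23
t₂ = t₁ × 10^1.23 = 2.5 × 16.98 = 42.45 years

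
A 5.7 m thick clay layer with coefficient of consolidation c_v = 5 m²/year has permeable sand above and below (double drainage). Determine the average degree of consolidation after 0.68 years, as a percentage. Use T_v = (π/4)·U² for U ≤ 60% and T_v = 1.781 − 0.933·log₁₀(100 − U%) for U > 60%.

U ≈ 71.1 %

Drainage path length: H_d = H/2 = 2.85 m (double drainage).
T_v = c_v·t/H_d² = 5×0.68/2.85² = 0.41859.
T_v = 0.41859 corresponds to the U > 60% branch:
U = 1 − 10^((1.781 − T_v)/0.933)/100 = 0.7114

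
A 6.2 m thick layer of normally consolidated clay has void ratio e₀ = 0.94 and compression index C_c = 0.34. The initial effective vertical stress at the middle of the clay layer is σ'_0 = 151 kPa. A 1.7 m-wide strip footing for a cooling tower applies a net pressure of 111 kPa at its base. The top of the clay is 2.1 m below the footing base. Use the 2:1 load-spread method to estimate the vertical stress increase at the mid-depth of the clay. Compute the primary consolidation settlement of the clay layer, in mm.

Mid-depth of clay below the footing base: z = 2.1 + 6.2/2 = 5.2 m.
Stress increase at mid-clay by the 2:1 spreading method:
Δσ = qB/(B+z) = 111×1.7/(1.7+5.2) = 27.348 kPa
Final effective stress: σ'_f = σ'_0 + Δσ = 151 + 27.348 = 178.35 kPa.
Normally consolidated clay, so the full stress increment lies on the virgin compression line:
S_c = C_c·H/(1+e₀)·log₁₀(σ'_f/σ'_0) = 0.34×6.2/(1+0.94)×log₁₀(178.35/151)
    = 1.0866 × 0.072296 = 0.07856 m

S_c ≈ 78.6 mm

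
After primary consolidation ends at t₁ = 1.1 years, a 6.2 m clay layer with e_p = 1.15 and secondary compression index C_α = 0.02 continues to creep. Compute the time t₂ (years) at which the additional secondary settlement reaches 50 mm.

S_s = C_α·H/(1+e_p)·log₁₀(t₂/t₁) ⇒ log₁₀(t₂/t₁) = S_s·(1+e_p)/(C_α·H).
log₁₀(t₂/t₁) = 0.05 × (1+1.15) / (0.02×6.2) = 0.8669
t₂ = t₁ × 10^0.8669 = 1.1 × 7.361 = 8.097 years

t₂ ≈ 8.1 years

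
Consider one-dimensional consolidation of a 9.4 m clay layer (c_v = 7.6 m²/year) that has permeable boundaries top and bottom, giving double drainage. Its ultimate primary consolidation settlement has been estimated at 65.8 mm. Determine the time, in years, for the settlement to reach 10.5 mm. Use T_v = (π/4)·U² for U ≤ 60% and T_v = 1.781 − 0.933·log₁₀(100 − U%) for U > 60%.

Drainage path length: H_d = H/2 = 4.7 m (double drainage).
U = S(t)/S_ult = 10.5/65.8 = 0.1596.
U ≤ 60%: T_v = (π/4)·U² = (π/4)×0.15957² = 0.019999.
t = T_v·H_d²/c_v = 0.019999×4.7²/7.6 = 0.05813 years.

t ≈ 0.0581 years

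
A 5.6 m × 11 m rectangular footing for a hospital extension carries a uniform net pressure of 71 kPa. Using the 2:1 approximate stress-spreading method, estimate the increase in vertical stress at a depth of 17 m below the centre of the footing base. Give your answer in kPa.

Δσ_z ≈ 6.91 kPa

By the 2:1 method the load spreads at 1 horizontal : 2 vertical, so at depth z the loaded area has grown by z in each plan dimension:
Δσ = qBL/((B+z)(L+z)) = 71×5.6×11/((5.6+17)(11+17)) = 6.9115 kPa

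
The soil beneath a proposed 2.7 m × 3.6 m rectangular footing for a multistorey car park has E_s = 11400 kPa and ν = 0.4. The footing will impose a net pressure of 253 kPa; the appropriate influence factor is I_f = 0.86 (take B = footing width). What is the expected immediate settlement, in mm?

S_e ≈ 43.3 mm

Immediate (elastic) settlement: S_e = q·B·(1−ν²)/E_s · I_f.
S_e = 253 × 2.7 × (1 − 0.4²) / 11400 × 0.86
    = 253 × 2.7 × 0.84 / 11400 × 0.86
    = 0.04329 m = 43.29 mm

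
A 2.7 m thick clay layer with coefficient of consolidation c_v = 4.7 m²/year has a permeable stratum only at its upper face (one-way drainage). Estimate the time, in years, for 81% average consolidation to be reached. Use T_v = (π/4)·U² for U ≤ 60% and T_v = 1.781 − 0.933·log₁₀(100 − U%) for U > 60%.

Drainage path length: H_d = H = 2.7 m (single drainage).
U > 60%: T_v = 1.781 − 0.933·log₁₀(100 − 81) = 0.58792.
t = T_v·H_d²/c_v = 0.58792×2.7²/4.7 = 0.9119 years.

t ≈ 0.912 years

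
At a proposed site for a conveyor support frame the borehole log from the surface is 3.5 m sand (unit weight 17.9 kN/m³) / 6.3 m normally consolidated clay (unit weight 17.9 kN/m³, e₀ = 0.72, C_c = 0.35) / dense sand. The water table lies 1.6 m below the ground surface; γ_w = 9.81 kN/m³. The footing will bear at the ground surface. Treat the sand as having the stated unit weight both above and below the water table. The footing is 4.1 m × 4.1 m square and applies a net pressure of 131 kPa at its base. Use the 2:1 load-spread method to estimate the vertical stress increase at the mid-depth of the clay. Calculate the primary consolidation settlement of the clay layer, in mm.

S_c ≈ 135 mm

Mid-depth of clay below the ground surface: z = 3.5 + 6.3/2 = 6.65 m.
Total vertical stress at mid-clay: σ_v = 17.9×3.5 + 17.9×3.15 = 119.03 kPa.
Pore pressure: u = 9.81×(6.65 − 1.6) = 49.541 kPa.
Initial effective stress: σ'_0 = σ_v − u = 119.03 − 49.541 = 69.489 kPa.
Stress increase at mid-clay by the 2:1 spreading method:
Δσ = qBL/((B+z)(L+z)) = 131×4.1×4.1/((4.1+6.65)(4.1+6.65)) = 19.056 kPa
Final effective stress: σ'_f = σ'_0 + Δσ = 69.489 + 19.056 = 88.545 kPa.
Normally consolidated clay, so the full stress increment lies on the virgin compression line:
S_c = C_c·H/(1+e₀)·log₁₀(σ'_f/σ'_0) = 0.35×6.3/(1+0.72)×log₁₀(88.545/69.489)
    = 1.282 × 0.10525 = 0.1349 m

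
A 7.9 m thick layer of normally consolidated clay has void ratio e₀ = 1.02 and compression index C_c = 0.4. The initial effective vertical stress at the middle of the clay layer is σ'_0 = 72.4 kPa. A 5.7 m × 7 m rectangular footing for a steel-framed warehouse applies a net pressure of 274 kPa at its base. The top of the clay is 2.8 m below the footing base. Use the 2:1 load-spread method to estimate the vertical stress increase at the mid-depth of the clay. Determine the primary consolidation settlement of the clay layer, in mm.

Mid-depth of clay below the footing base: z = 2.8 + 7.9/2 = 6.75 m.
Stress increase at mid-clay by the 2:1 spreading method:
Δσ = qBL/((B+z)(L+z)) = 274×5.7×7/((5.7+6.75)(7+6.75)) = 63.863 kPa
Final effective stress: σ'_f = σ'_0 + Δσ = 72.4 + 63.863 = 136.26 kPa.
Normally consolidated clay, so the full stress increment lies on the virgin compression line:
S_c = C_c·H/(1+e₀)·log₁₀(σ'_f/σ'_0) = 0.4×7.9/(1+1.02)×log₁₀(136.26/72.4)
    = 1.5644 × 0.27463 = 0.4296 m

S_c ≈ 430 mm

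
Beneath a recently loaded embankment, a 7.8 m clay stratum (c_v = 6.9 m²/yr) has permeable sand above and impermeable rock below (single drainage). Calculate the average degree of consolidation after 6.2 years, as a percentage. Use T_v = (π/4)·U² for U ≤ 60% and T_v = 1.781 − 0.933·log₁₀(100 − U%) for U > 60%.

U ≈ 85.7 %

Drainage path length: H_d = H = 7.8 m (single drainage).
T_v = c_v·t/H_d² = 6.9×6.2/7.8² = 0.70316.
T_v = 0.70316 corresponds to the U > 60% branch:
U = 1 − 10^((1.781 − T_v)/0.933)/100 = 0.857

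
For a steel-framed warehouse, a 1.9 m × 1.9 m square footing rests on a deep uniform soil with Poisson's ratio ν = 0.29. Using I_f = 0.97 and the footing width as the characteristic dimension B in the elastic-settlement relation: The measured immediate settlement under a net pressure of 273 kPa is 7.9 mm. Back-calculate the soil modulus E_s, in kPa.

E_s ≈ 58300 kPa

S_e = q·B·(1−ν²)/E_s · I_f  ⇒  E_s = q·B·(1−ν²)·I_f / S_e.
E_s = 273 × 1.9 × 0.9159 × 0.97 / 0.0079 = 58330 kPa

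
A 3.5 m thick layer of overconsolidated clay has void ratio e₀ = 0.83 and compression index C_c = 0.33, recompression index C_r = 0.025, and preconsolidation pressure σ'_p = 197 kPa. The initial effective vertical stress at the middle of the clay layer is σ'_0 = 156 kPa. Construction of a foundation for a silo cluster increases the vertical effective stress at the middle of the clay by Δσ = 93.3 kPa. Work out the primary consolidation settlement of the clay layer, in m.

S_c ≈ 0.0694 m

Final effective stress: σ'_f = 156 + 93.3 = 249.3 kPa.
σ'_f = 249.3 > σ'_p = 197 kPa, so the stress path crosses the preconsolidation pressure — recompression up to σ'_p, then virgin compression beyond:
S_c = H/(1+e₀)·[C_r·log₁₀(σ'_p/σ'_0) + C_c·log₁₀(σ'_f/σ'_p)]
    = 3.5/1.83 × [0.025×log₁₀(197/156) + 0.33×log₁₀(249.3/197)]
    = 1.9126 × [0.0025335 + 0.033744] = 0.06938 m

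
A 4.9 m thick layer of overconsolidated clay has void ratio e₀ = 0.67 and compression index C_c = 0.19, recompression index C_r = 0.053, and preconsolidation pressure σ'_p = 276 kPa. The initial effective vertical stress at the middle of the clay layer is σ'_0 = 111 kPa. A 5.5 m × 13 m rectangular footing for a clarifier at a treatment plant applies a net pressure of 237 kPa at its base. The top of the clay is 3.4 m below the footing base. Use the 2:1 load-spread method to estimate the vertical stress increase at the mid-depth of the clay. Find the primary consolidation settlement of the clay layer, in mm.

Mid-depth of clay below the footing base: z = 3.4 + 4.9/2 = 5.85 m.
Stress increase at mid-clay by the 2:1 spreading method:
Δσ = qBL/((B+z)(L+z)) = 237×5.5×13/((5.5+5.85)(13+5.85)) = 79.204 kPa
Final effective stress: σ'_f = 111 + 79.204 = 190.2 kPa.
σ'_f = 190.2 ≤ σ'_p = 276 kPa, so the clay remains overconsolidated and only the recompression index applies:
S_c = C_r·H/(1+e₀)·log₁₀(σ'_f/σ'_0) = 0.053×4.9/1.67×log₁₀(190.2/111)
    = 0.15551 × 0.23389 = 0.03637 m

S_c ≈ 36.4 mm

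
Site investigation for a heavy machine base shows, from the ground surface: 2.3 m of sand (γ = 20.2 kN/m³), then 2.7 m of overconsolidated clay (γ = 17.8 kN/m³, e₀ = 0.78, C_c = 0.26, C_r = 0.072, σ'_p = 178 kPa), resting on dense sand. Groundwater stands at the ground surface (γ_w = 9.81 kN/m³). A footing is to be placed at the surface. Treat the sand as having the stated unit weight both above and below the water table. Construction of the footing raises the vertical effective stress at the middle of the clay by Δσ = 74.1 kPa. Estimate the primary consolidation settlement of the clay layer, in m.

Mid-depth of clay below the ground surface: z = 2.3 + 2.7/2 = 3.65 m.
Total vertical stress at mid-clay: σ_v = 20.2×2.3 + 17.8×1.35 = 70.49 kPa.
Pore pressure: u = 9.81×(3.65 − 0) = 35.806 kPa.
Initial effective stress: σ'_0 = σ_v − u = 70.49 − 35.806 = 34.684 kPa.
Final effective stress: σ'_f = 34.684 + 74.1 = 108.78 kPa.
σ'_f = 108.78 ≤ σ'_p = 178 kPa, so the clay remains overconsolidated and only the recompression index applies:
S_c = C_r·H/(1+e₀)·log₁₀(σ'_f/σ'_0) = 0.072×2.7/1.78×log₁₀(108.78/34.684)
    = 0.10922 × 0.49642 = 0.05422 m

S_c ≈ 0.0542 m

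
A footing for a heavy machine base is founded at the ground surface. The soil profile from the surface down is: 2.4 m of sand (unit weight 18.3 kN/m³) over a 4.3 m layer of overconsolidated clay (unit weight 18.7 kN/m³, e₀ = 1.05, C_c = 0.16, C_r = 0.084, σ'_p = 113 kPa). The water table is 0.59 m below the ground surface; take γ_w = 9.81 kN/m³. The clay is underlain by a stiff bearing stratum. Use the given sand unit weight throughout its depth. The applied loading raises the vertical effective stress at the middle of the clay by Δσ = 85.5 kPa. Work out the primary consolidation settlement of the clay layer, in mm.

Mid-depth of clay below the ground surface: z = 2.4 + 4.3/2 = 4.55 m.
Total vertical stress at mid-clay: σ_v = 18.3×2.4 + 18.7×2.15 = 84.125 kPa.
Pore pressure: u = 9.81×(4.55 − 0.59) = 38.848 kPa.
Initial effective stress: σ'_0 = σ_v − u = 84.125 − 38.848 = 45.277 kPa.
Final effective stress: σ'_f = 45.277 + 85.5 = 130.78 kPa.
σ'_f = 130.78 > σ'_p = 113 kPa, so the stress path crosses the preconsolidation pressure — recompression up to σ'_p, then virgin compression beyond:
S_c = H/(1+e₀)·[C_r·log₁₀(σ'_p/σ'_0) + C_c·log₁₀(σ'_f/σ'_p)]
    = 4.3/2.05 × [0.084×log₁₀(113/45.277) + 0.16×log₁₀(130.78/113)]
    = 2.0976 × [0.033365 + 0.010154] = 0.09129 m

S_c ≈ 91.3 mm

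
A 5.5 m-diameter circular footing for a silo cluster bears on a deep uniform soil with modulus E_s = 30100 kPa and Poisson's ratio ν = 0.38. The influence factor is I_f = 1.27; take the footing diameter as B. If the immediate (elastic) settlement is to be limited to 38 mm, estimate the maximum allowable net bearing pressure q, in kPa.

q ≈ 191 kPa

S_e = q·B·(1−ν²)/E_s · I_f  ⇒  q = S_e·E_s / (B·(1−ν²)·I_f).
q = 0.038 × 30100 / (5.5 × 0.8556 × 1.27) = 191.4 kPa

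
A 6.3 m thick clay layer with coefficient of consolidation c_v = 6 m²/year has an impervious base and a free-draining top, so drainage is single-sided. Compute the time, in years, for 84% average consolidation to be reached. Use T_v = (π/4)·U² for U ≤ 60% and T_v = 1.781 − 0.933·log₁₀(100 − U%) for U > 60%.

t ≈ 4.35 years

Drainage path length: H_d = H = 6.3 m (single drainage).
U > 60%: T_v = 1.781 − 0.933·log₁₀(100 − 84) = 0.65756.
t = T_v·H_d²/c_v = 0.65756×6.3²/6 = 4.35 years.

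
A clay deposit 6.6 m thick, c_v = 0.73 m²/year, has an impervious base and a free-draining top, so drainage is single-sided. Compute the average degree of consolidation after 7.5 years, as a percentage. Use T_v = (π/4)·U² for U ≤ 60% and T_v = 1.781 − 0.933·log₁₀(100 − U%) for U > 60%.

U ≈ 40 %

Drainage path length: H_d = H = 6.6 m (single drainage).
T_v = c_v·t/H_d² = 0.73×7.5/6.6² = 0.12569.
T_v = 0.12569 corresponds to the U ≤ 60% branch:
U = √(4T_v/π) = 0.4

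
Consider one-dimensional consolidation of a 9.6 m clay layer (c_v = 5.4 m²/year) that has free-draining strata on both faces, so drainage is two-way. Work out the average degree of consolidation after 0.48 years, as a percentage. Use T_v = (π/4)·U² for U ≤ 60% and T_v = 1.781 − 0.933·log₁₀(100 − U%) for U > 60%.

Drainage path length: H_d = H/2 = 4.8 m (double drainage).
T_v = c_v·t/H_d² = 5.4×0.48/4.8² = 0.1125.
T_v = 0.1125 corresponds to the U ≤ 60% branch:
U = √(4T_v/π) = 0.3785

U ≈ 37.8 %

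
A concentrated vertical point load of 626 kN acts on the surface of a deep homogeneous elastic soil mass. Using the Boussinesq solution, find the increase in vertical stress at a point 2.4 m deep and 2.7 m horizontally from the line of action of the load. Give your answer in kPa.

Δσ_z ≈ 6.72 kPa

Boussinesq vertical stress below a point load on an elastic half-space:
Δσ_z = 3P/(2πz²) · [1 + (r/z)²]^(−5/2)
r/z = 2.7/2.4 = 1.125; [1+(r/z)²]^(−5/2) = 0.12943.
Δσ_z = 3×626/(2π×2.4²) × 0.12943 = 51.891 × 0.12943 = 6.716 kPa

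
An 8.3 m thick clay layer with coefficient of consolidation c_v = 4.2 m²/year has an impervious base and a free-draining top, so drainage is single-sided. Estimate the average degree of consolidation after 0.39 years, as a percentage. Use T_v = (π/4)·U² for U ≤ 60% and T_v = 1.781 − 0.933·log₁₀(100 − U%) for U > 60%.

Drainage path length: H_d = H = 8.3 m (single drainage).
T_v = c_v·t/H_d² = 4.2×0.39/8.3² = 0.023777.
T_v = 0.023777 corresponds to the U ≤ 60% branch:
U = √(4T_v/π) = 0.174

U ≈ 17.4 %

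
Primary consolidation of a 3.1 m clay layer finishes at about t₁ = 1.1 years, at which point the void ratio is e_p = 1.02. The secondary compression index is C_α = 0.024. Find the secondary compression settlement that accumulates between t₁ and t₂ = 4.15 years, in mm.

Secondary compression: S_s = C_α·H/(1+e_p)·log₁₀(t₂/t₁)
S_s = 0.024×3.1/(1+1.02)×log₁₀(4.15/1.1)
    = 0.03683 × 0.5767 = 0.02124 m

S_s ≈ 21.2 mm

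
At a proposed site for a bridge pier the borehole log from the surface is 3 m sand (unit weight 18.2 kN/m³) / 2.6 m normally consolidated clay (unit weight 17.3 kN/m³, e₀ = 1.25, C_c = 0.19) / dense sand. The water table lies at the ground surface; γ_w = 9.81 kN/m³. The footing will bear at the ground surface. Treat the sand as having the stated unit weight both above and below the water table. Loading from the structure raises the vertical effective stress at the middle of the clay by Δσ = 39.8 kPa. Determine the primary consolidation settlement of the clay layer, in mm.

Mid-depth of clay below the ground surface: z = 3 + 2.6/2 = 4.3 m.
Total vertical stress at mid-clay: σ_v = 18.2×3 + 17.3×1.3 = 77.09 kPa.
Pore pressure: u = 9.81×(4.3 − 0) = 42.183 kPa.
Initial effective stress: σ'_0 = σ_v − u = 77.09 − 42.183 = 34.907 kPa.
Final effective stress: σ'_f = σ'_0 + Δσ = 34.907 + 39.8 = 74.707 kPa.
Normally consolidated clay, so the full stress increment lies on the virgin compression line:
S_c = C_c·H/(1+e₀)·log₁₀(σ'_f/σ'_0) = 0.19×2.6/(1+1.25)×log₁₀(74.707/34.907)
    = 0.21956 × 0.33045 = 0.07255 m

S_c ≈ 72.6 mm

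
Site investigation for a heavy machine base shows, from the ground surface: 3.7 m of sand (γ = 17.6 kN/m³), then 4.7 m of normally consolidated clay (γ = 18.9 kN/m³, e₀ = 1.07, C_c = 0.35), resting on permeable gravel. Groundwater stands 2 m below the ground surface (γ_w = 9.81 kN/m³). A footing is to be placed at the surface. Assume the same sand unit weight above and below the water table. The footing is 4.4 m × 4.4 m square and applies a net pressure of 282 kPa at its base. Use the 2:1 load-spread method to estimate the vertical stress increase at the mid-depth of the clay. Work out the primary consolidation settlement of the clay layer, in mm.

Mid-depth of clay below the ground surface: z = 3.7 + 4.7/2 = 6.05 m.
Total vertical stress at mid-clay: σ_v = 17.6×3.7 + 18.9×2.35 = 109.53 kPa.
Pore pressure: u = 9.81×(6.05 − 2) = 39.73 kPa.
Initial effective stress: σ'_0 = σ_v − u = 109.53 − 39.73 = 69.8 kPa.
Stress increase at mid-clay by the 2:1 spreading method:
Δσ = qBL/((B+z)(L+z)) = 282×4.4×4.4/((4.4+6.05)(4.4+6.05)) = 49.994 kPa
Final effective stress: σ'_f = σ'_0 + Δσ = 69.8 + 49.994 = 119.79 kPa.
Normally consolidated clay, so the full stress increment lies on the virgin compression line:
S_c = C_c·H/(1+e₀)·log₁₀(σ'_f/σ'_0) = 0.35×4.7/(1+1.07)×log₁₀(119.79/69.8)
    = 0.79469 × 0.23457 = 0.1864 m

S_c ≈ 186 mm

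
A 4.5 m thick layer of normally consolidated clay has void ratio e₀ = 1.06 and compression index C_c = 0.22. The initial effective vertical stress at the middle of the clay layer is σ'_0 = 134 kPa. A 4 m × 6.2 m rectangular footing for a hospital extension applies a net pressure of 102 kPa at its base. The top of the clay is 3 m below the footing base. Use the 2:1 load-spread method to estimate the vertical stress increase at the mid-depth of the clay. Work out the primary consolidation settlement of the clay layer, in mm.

Mid-depth of clay below the footing base: z = 3 + 4.5/2 = 5.25 m.
Stress increase at mid-clay by the 2:1 spreading method:
Δσ = qBL/((B+z)(L+z)) = 102×4×6.2/((4+5.25)(6.2+5.25)) = 23.884 kPa
Final effective stress: σ'_f = σ'_0 + Δσ = 134 + 23.884 = 157.88 kPa.
Normally consolidated clay, so the full stress increment lies on the virgin compression line:
S_c = C_c·H/(1+e₀)·log₁₀(σ'_f/σ'_0) = 0.22×4.5/(1+1.06)×log₁₀(157.88/134)
    = 0.48058 × 0.071222 = 0.03423 m

S_c ≈ 34.2 mm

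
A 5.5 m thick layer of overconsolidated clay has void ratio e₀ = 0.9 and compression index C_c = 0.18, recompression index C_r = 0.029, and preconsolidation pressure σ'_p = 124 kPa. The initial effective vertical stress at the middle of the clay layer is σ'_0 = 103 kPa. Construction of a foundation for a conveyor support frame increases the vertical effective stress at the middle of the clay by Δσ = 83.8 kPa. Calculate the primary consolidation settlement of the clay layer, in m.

Final effective stress: σ'_f = 103 + 83.8 = 186.8 kPa.
σ'_f = 186.8 > σ'_p = 124 kPa, so the stress path crosses the preconsolidation pressure — recompression up to σ'_p, then virgin compression beyond:
S_c = H/(1+e₀)·[C_r·log₁₀(σ'_p/σ'_0) + C_c·log₁₀(σ'_f/σ'_p)]
    = 5.5/1.9 × [0.029×log₁₀(124/103) + 0.18×log₁₀(186.8/124)]
    = 2.8947 × [0.0023369 + 0.032032] = 0.09949 m

S_c ≈ 0.0995 m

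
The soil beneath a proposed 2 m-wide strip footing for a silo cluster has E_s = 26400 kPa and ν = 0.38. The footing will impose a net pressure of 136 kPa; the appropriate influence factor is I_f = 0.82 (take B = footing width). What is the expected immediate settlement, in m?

S_e ≈ 0.00723 m

Immediate (elastic) settlement: S_e = q·B·(1−ν²)/E_s · I_f.
S_e = 136 × 2 × (1 − 0.38²) / 26400 × 0.82
    = 136 × 2 × 0.8556 / 26400 × 0.82
    = 0.007229 m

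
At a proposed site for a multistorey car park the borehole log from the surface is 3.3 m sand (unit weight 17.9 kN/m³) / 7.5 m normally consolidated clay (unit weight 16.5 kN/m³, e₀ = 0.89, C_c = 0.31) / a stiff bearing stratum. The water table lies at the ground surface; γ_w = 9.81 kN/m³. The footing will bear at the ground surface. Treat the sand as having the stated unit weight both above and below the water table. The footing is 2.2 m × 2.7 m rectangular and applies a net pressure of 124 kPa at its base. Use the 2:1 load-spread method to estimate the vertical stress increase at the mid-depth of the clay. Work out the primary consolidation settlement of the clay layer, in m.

Mid-depth of clay below the ground surface: z = 3.3 + 7.5/2 = 7.05 m.
Total vertical stress at mid-clay: σ_v = 17.9×3.3 + 16.5×3.75 = 120.94 kPa.
Pore pressure: u = 9.81×(7.05 − 0) = 69.16 kPa.
Initial effective stress: σ'_0 = σ_v − u = 120.94 − 69.16 = 51.78 kPa.
Stress increase at mid-clay by the 2:1 spreading method:
Δσ = qBL/((B+z)(L+z)) = 124×2.2×2.7/((2.2+7.05)(2.7+7.05)) = 8.167 kPa
Final effective stress: σ'_f = σ'_0 + Δσ = 51.78 + 8.167 = 59.947 kPa.
Normally consolidated clay, so the full stress increment lies on the virgin compression line:
S_c = C_c·H/(1+e₀)·log₁₀(σ'_f/σ'_0) = 0.31×7.5/(1+0.89)×log₁₀(59.947/51.78)
    = 1.2302 × 0.063605 = 0.07825 m

S_c ≈ 0.0782 m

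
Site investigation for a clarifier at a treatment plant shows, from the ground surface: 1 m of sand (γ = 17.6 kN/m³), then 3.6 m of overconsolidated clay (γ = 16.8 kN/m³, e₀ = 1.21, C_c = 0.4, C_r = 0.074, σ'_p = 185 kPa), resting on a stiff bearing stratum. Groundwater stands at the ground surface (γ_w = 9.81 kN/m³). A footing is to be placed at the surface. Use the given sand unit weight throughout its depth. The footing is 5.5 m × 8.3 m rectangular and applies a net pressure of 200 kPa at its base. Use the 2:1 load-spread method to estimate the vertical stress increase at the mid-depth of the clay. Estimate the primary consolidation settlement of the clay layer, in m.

S_c ≈ 0.0926 m

Mid-depth of clay below the ground surface: z = 1 + 3.6/2 = 2.8 m.
Total vertical stress at mid-clay: σ_v = 17.6×1 + 16.8×1.8 = 47.84 kPa.
Pore pressure: u = 9.81×(2.8 − 0) = 27.468 kPa.
Initial effective stress: σ'_0 = σ_v − u = 47.84 − 27.468 = 20.372 kPa.
Stress increase at mid-clay by the 2:1 spreading method:
Δσ = qBL/((B+z)(L+z)) = 200×5.5×8.3/((5.5+2.8)(8.3+2.8)) = 99.099 kPa
Final effective stress: σ'_f = 20.372 + 99.099 = 119.47 kPa.
σ'_f = 119.47 ≤ σ'_p = 185 kPa, so the clay remains overconsolidated and only the recompression index applies:
S_c = C_r·H/(1+e₀)·log₁₀(σ'_f/σ'_0) = 0.074×3.6/2.21×log₁₀(119.47/20.372)
    = 0.12055 × 0.76823 = 0.09261 m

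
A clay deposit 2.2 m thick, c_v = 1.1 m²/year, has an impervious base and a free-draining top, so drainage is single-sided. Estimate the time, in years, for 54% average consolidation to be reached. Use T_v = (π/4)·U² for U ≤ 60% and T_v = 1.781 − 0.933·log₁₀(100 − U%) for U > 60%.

t ≈ 1.01 years

Drainage path length: H_d = H = 2.2 m (single drainage).
U ≤ 60%: T_v = (π/4)·U² = (π/4)×0.54² = 0.22902.
t = T_v·H_d²/c_v = 0.22902×2.2²/1.1 = 1.008 years.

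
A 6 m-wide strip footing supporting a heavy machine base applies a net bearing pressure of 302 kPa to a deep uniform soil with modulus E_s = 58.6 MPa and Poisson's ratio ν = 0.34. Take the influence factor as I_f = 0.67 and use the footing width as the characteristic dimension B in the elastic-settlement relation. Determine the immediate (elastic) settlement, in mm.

Immediate (elastic) settlement: S_e = q·B·(1−ν²)/E_s · I_f.
E_s = 58.6 MPa = 58600 kPa.
S_e = 302 × 6 × (1 − 0.34²) / 58600 × 0.67
    = 302 × 6 × 0.8844 / 58600 × 0.67
    = 0.01832 m = 18.32 mm

S_e ≈ 18.3 mm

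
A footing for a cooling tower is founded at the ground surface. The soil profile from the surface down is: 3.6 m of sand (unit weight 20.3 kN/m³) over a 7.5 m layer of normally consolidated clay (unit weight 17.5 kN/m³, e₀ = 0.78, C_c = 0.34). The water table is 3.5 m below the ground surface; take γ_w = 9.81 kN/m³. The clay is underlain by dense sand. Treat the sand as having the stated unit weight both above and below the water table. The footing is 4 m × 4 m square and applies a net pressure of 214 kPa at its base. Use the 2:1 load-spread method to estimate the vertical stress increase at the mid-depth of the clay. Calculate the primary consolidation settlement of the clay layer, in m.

S_c ≈ 0.145 m

Mid-depth of clay below the ground surface: z = 3.6 + 7.5/2 = 7.35 m.
Total vertical stress at mid-clay: σ_v = 20.3×3.6 + 17.5×3.75 = 138.7 kPa.
Pore pressure: u = 9.81×(7.35 − 3.5) = 37.769 kPa.
Initial effective stress: σ'_0 = σ_v − u = 138.7 − 37.769 = 100.93 kPa.
Stress increase at mid-clay by the 2:1 spreading method:
Δσ = qBL/((B+z)(L+z)) = 214×4×4/((4+7.35)(4+7.35)) = 26.579 kPa
Final effective stress: σ'_f = σ'_0 + Δσ = 100.93 + 26.579 = 127.51 kPa.
Normally consolidated clay, so the full stress increment lies on the virgin compression line:
S_c = C_c·H/(1+e₀)·log₁₀(σ'_f/σ'_0) = 0.34×7.5/(1+0.78)×log₁₀(127.51/100.93)
    = 1.4326 × 0.10152 = 0.1454 m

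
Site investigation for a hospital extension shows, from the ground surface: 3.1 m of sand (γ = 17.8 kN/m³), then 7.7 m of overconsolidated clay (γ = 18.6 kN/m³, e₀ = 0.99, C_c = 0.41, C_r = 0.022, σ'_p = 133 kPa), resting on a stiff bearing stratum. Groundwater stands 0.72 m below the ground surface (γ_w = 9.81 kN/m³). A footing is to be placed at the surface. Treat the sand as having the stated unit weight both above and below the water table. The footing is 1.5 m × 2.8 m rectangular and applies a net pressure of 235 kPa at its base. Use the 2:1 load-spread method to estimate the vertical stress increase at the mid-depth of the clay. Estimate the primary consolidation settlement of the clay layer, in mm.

Mid-depth of clay below the ground surface: z = 3.1 + 7.7/2 = 6.95 m.
Total vertical stress at mid-clay: σ_v = 17.8×3.1 + 18.6×3.85 = 126.79 kPa.
Pore pressure: u = 9.81×(6.95 − 0.72) = 61.116 kPa.
Initial effective stress: σ'_0 = σ_v − u = 126.79 − 61.116 = 65.674 kPa.
Stress increase at mid-clay by the 2:1 spreading method:
Δσ = qBL/((B+z)(L+z)) = 235×1.5×2.8/((1.5+6.95)(2.8+6.95)) = 11.98 kPa
Final effective stress: σ'_f = 65.674 + 11.98 = 77.654 kPa.
σ'_f = 77.654 ≤ σ'_p = 133 kPa, so the clay remains overconsolidated and only the recompression index applies:
S_c = C_r·H/(1+e₀)·log₁₀(σ'_f/σ'_0) = 0.022×7.7/1.99×log₁₀(77.654/65.674)
    = 0.085125 × 0.07277 = 0.006195 m

S_c ≈ 6.19 mm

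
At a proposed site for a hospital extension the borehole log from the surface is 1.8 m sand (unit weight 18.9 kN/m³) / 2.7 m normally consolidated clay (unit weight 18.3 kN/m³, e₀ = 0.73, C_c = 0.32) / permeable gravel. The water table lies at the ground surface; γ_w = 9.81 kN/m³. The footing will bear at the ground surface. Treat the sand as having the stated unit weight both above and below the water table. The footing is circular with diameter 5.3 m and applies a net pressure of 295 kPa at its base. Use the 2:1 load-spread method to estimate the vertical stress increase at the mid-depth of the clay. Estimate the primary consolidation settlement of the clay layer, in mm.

Mid-depth of clay below the ground surface: z = 1.8 + 2.7/2 = 3.15 m.
Total vertical stress at mid-clay: σ_v = 18.9×1.8 + 18.3×1.35 = 58.725 kPa.
Pore pressure: u = 9.81×(3.15 − 0) = 30.902 kPa.
Initial effective stress: σ'_0 = σ_v − u = 58.725 − 30.902 = 27.823 kPa.
Stress increase at mid-clay by the 2:1 spreading method:
Δσ ≈ qD²/(D+z)² = 295×5.3²/(5.3+3.15)² = 116.05 kPa
Final effective stress: σ'_f = σ'_0 + Δσ = 27.823 + 116.05 = 143.87 kPa.
Normally consolidated clay, so the full stress increment lies on the virgin compression line:
S_c = C_c·H/(1+e₀)·log₁₀(σ'_f/σ'_0) = 0.32×2.7/(1+0.73)×log₁₀(143.87/27.823)
    = 0.49942 × 0.71357 = 0.3564 m

S_c ≈ 356 mm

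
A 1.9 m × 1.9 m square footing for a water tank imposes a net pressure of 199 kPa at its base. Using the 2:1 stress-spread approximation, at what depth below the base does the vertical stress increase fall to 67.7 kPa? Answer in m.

z ≈ 1.36 m

2:1 spreading — at depth z the loaded area has grown by z in each plan dimension:
qB²/(B+z)² = Δσ_z ⇒ z = B(√(q/Δσ_z) − 1) = 1.9×(√(199/67.7) − 1) = 1.358 m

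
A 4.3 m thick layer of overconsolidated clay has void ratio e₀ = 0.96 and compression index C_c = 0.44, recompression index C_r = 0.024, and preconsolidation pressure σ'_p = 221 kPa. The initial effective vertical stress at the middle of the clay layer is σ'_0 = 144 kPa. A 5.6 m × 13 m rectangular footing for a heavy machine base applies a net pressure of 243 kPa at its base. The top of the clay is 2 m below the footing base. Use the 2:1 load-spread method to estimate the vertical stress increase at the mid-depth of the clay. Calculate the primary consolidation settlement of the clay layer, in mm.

Mid-depth of clay below the footing base: z = 2 + 4.3/2 = 4.15 m.
Stress increase at mid-clay by the 2:1 spreading method:
Δσ = qBL/((B+z)(L+z)) = 243×5.6×13/((5.6+4.15)(13+4.15)) = 105.8 kPa
Final effective stress: σ'_f = 144 + 105.8 = 249.8 kPa.
σ'_f = 249.8 > σ'_p = 221 kPa, so the stress path crosses the preconsolidation pressure — recompression up to σ'_p, then virgin compression beyond:
S_c = H/(1+e₀)·[C_r·log₁₀(σ'_p/σ'_0) + C_c·log₁₀(σ'_f/σ'_p)]
    = 4.3/1.96 × [0.024×log₁₀(221/144) + 0.44×log₁₀(249.8/221)]
    = 2.1939 × [0.0044647 + 0.023408] = 0.06115 m

S_c ≈ 61.1 mm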